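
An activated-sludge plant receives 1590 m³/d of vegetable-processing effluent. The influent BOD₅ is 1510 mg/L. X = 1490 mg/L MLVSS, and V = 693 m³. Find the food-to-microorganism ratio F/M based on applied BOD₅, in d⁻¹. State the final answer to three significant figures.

F/M ≈ 2.33 d⁻¹

Food-to-microorganism ratio F/M = Q S₀ / (V X) = 1590 × 1510 / (693.0 × 1490) = 2.325 d⁻¹.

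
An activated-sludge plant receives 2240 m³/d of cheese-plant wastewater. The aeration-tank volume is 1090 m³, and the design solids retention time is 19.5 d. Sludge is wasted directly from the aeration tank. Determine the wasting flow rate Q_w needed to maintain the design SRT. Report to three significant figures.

Q_w ≈ 55.9 m³/d

Wasting from the aeration tank: Q_w = V / θ_c = 1090 / 19.5 = 55.90 m³/d.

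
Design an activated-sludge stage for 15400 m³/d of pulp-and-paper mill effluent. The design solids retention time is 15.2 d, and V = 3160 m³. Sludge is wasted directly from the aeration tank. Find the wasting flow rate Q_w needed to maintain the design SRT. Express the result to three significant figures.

For wasting at MLVSS concentration, Q_w = V/θ_c = 3160/15.2 = 207.9 m³/d.

Q_w ≈ 208 m³/d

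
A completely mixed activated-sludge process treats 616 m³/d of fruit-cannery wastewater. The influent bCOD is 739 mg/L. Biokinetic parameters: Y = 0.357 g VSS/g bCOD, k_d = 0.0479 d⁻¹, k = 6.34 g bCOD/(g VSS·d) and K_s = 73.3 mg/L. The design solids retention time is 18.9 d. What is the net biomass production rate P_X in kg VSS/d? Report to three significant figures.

P_X ≈ 84.9 kg VSS/d

From the Monod/SRT balance for a CMAS, S = K_s·(1+k_d θ_c)/[θ_c·(Y k − k_d) − 1] = 73.3 × (1 + 0.0479 × 18.9) / [18.9 × (0.357 × 6.34 − 0.0479) − 1] = 139.7 / 40.87 = 3.417 mg/L.
Correct the yield for decay: Y_obs = Y/(1 + k_d θ_c) = 0.357 / (1 + 0.0479 × 18.9) = 0.357 / 1.905 = 0.1874.
Mass of bCOD removed per day: Q(S₀ − S) = 616 × 735.6 g/m³ = 453.1 kg/d.
So the net sludge growth is P_X = 0.1874 × 453.1 = 84.90 kg VSS/d.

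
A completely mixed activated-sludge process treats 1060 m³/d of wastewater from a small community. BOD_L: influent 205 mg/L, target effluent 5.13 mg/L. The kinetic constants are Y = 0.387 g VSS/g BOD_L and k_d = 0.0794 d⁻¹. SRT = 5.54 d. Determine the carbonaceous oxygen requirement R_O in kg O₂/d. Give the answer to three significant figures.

Y_obs = Y / (1 + k_d θ_c) = 0.387 / (1 + 0.0794 × 5.54) = 0.387 / 1.440 = 0.2688.
Q·(S₀ − S) = 1060 × (205 − 5.13) × 10⁻³ = 211.9 kg/d removed.
Biomass synthesised: P_X = Y_obs × 211.9 = 56.94 kg VSS/d.
R_O = Q·ΔS − 1.42 P_X = 211.9 − 80.86 = 131.0 kg O₂/d.

R_O ≈ 131 kg O₂/d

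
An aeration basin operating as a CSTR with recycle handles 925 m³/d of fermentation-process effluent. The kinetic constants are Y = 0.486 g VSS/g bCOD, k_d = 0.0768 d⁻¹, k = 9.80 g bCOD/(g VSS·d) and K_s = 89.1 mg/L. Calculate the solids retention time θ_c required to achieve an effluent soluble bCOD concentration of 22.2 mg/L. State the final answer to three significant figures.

At the target effluent, Y k S/(K_s+S) = 0.486×9.80×22.2/111.3 = 0.9500 d⁻¹.
1/θ_c = 0.9500 − 0.0768 = 0.8732 d⁻¹, so θ_c = 1.145 d.

θ_c ≈ 1.15 d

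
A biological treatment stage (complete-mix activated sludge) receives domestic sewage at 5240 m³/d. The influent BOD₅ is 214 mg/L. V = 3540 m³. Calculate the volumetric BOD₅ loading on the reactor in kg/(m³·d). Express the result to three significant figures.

L_v ≈ 0.317 kg BOD₅/(m³·d)

L_v = Q S₀ / V = 5240 × 214 × 10⁻³ / 3540 = 0.3168 kg/(m³·d).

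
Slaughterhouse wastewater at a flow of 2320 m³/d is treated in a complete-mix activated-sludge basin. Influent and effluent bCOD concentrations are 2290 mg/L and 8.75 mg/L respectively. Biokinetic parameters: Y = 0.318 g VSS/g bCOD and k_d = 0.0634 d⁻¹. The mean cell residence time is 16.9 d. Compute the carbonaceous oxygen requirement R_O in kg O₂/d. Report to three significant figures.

R_O ≈ 4140 kg O₂/d

Observed yield with endogenous decay: Y_obs = Y / (1 + k_d·θ_c) = 0.318 / (1 + 0.0634 × 16.9) = 0.318 / 2.071 = 0.1535 g VSS/g bCOD.
Substrate removed = Q·(S₀ − S) = 2320 m³/d × (2290 − 8.75) g/m³ = 5.29×10^6 g/d = 5292 kg/d.
Biomass synthesised: P_X = Y_obs × 5292 = 812.5 kg VSS/d.
R_O = Q·ΔS − 1.42 P_X = 5292 − 1154 = 4139 kg O₂/d.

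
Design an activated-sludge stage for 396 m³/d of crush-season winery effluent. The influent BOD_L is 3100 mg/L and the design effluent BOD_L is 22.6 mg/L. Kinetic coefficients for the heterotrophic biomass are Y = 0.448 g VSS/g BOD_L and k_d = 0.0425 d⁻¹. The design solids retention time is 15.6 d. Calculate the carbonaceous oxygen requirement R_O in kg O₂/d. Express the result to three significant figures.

R_O ≈ 752 kg O₂/d

The observed yield is Y_obs = Y/(1 + k_d·θ_c) = 0.448 / (1 + 0.0425 × 15.6) = 0.448 / 1.663 = 0.2694 g VSS per g BOD_L removed.
Mass of BOD_L removed per day: Q(S₀ − S) = 396 × 3077 g/m³ = 1219 kg/d.
P_X = Y_obs·Q·(S₀ − S) = 0.2694 × 1219 = 328.3 kg VSS/d.
R_O = Q·ΔS − 1.42 P_X = 1219 − 466.2 = 752.5 kg O₂/d.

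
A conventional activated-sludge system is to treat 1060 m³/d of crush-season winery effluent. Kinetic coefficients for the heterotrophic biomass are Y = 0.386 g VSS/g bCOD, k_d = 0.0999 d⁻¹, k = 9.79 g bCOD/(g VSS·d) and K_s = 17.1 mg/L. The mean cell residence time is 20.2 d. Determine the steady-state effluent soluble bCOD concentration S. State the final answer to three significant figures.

S ≈ 0.704 mg/L

From the Monod/SRT balance for a CMAS, S = K_s·(1+k_d θ_c)/[θ_c·(Y k − k_d) − 1] = 17.1 × (1 + 0.0999 × 20.2) / [20.2 × (0.386 × 9.79 − 0.0999) − 1] = 51.61 / 73.32 = 0.7039 mg/L.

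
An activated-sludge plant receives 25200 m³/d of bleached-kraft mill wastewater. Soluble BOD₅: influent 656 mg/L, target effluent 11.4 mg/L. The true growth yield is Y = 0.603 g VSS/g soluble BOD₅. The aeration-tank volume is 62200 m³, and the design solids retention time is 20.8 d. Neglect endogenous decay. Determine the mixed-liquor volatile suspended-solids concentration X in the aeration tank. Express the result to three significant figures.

From V·X = Y·Q·(S₀ − S)·θ_c (decay neglected): X = 0.603 × 25200 × (656 − 11.4) × 20.8 / 62200 = 3276 mg/L.

X ≈ 3280 mg/L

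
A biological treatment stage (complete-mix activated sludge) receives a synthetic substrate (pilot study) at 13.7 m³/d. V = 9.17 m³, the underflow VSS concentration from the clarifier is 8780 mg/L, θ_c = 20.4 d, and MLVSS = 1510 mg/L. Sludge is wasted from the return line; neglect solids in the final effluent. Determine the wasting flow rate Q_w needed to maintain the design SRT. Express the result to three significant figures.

Q_w ≈ 0.0773 m³/d

Wasting from the return line (neglecting effluent solids): Q_w = V·X / (θ_c·X_r) = 9.170 × 1510 / (20.4 × 8780) = 0.07731 m³/d.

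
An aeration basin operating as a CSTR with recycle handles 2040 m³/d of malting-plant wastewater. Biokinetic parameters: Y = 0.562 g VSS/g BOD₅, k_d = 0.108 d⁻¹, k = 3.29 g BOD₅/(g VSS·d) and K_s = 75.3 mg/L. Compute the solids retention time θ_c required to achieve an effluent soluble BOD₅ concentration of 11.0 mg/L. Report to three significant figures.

At the target effluent, Y k S/(K_s+S) = 0.562×3.29×11.0/86.30 = 0.2357 d⁻¹.
θ_c = 1/(μ − k_d) = 1/(0.2357 − 0.108) = 1/0.1277 = 7.832 d.

θ_c ≈ 7.83 d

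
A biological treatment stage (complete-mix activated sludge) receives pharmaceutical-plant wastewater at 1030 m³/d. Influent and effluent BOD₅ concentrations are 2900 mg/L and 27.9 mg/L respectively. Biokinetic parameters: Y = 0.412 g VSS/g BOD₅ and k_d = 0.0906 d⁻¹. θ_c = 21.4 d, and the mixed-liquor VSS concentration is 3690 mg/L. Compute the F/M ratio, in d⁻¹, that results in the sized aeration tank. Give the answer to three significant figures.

From the SRT design equation V = Y Q (S₀−S) θ_c / [X (1 + k_d θ_c)] = 0.412 × 1030 × (2900 − 27.9) × 21.4 / [3690 × (1 + 0.0906 × 21.4)] = 2.61×10^7 / 10844 = 2405 m³.
Food-to-microorganism ratio F/M = Q S₀ / (V X) = 1030 × 2900 / (2405 × 3690) = 0.3366 d⁻¹.

F/M ≈ 0.337 d⁻¹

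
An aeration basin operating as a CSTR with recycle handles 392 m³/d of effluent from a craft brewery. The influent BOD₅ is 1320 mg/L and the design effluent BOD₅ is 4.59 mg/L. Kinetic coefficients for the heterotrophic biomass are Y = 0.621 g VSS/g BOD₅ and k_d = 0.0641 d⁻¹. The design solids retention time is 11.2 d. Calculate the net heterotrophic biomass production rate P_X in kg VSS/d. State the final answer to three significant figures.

Y_obs = Y / (1 + k_d θ_c) = 0.621 / (1 + 0.0641 × 11.2) = 0.621 / 1.718 = 0.3615.
Mass of BOD₅ removed per day: Q(S₀ − S) = 392 × 1315 g/m³ = 515.6 kg/d.
Biomass produced: P_X = Y_obs·Q·ΔS = 0.3615 × 515.6 ≈ 186.4 kg VSS/d.

P_X ≈ 186 kg VSS/d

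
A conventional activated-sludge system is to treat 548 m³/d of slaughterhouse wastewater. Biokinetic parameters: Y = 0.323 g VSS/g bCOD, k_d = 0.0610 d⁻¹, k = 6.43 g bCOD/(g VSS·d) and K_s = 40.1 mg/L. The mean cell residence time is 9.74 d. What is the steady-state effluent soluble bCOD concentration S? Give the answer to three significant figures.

S ≈ 3.43 mg/L

Effluent substrate depends only on kinetics and SRT: S = K_s(1 + k_d θ_c) / [θ_c(Yk − k_d) − 1] = 40.1 × (1 + 0.0610 × 9.74) / [9.74 × (0.323 × 6.43 − 0.0610) − 1] = 63.93 / 18.63 = 3.430 mg/L.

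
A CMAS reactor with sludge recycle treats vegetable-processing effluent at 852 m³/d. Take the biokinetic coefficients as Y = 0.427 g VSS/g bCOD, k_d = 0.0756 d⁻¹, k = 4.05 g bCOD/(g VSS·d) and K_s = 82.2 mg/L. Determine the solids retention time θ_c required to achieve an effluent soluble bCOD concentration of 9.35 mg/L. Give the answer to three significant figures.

From 1/θ_c = Y·k·S/(K_s + S) − k_d: Y·k·S/(K_s+S) = 0.427 × 4.05 × 9.35 / (82.2 + 9.35) = 0.1766 d⁻¹.
1/θ_c = 0.1766 − 0.0756 = 0.1010 d⁻¹, so θ_c = 9.899 d.

θ_c ≈ 9.90 d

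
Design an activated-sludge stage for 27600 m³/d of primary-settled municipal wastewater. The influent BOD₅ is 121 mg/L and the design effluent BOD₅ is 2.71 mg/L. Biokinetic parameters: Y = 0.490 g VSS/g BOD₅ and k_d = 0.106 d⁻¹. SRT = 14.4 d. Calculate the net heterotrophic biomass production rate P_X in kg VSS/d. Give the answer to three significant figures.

P_X ≈ 633 kg VSS/d

Y_obs = Y / (1 + k_d θ_c) = 0.490 / (1 + 0.106 × 14.4) = 0.490 / 2.526 = 0.1940.
ΔS = 121 − 2.71 = 118.3 mg/L, so the substrate removal rate is 27600 × 118.3/1000 = 3265 kg BOD₅/d.
Net biomass production P_X = Y_obs × Q·(S₀ − S) = 0.1940 × 3265 = 633.2 kg VSS/d.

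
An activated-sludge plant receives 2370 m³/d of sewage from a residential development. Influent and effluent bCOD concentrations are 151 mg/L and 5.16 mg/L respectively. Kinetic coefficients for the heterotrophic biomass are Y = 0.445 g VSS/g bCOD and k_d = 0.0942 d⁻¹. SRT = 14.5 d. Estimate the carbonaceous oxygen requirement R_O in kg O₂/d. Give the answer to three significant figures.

R_O ≈ 253 kg O₂/d

The observed yield is Y_obs = Y/(1 + k_d·θ_c) = 0.445 / (1 + 0.0942 × 14.5) = 0.445 / 2.366 = 0.1881 g VSS per g bCOD removed.
Q·(S₀ − S) = 2370 × (151 − 5.16) × 10⁻³ = 345.6 kg/d removed.
Net sludge production P_X = 0.1881 × 345.6 = 65.01 kg VSS/d.
R_O = Q·(S₀ − S) − 1.42·P_X = 345.6 − 1.42 × 65.01 = 253.3 kg O₂/d.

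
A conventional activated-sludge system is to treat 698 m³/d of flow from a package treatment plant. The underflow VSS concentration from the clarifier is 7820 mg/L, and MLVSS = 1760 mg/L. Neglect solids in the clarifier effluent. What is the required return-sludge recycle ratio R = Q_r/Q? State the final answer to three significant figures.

R ≈ 0.290

Mass balance around the secondary clarifier (neglecting effluent solids): R = X / (X_r − X) = 1760 / (7820 − 1760) = 0.2904.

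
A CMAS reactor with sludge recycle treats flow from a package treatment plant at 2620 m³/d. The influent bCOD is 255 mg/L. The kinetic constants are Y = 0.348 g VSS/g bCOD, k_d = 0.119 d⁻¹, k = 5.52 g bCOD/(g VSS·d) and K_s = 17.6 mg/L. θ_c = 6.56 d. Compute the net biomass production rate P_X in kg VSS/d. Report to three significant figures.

P_X ≈ 129 kg VSS/d

From the Monod/SRT balance for a CMAS, S = K_s·(1+k_d θ_c)/[θ_c·(Y k − k_d) − 1] = 17.6 × (1 + 0.119 × 6.56) / [6.56 × (0.348 × 5.52 − 0.119) − 1] = 31.34 / 10.82 = 2.896 mg/L.
Observed yield with endogenous decay: Y_obs = Y / (1 + k_d·θ_c) = 0.348 / (1 + 0.119 × 6.56) = 0.348 / 1.781 = 0.1954 g VSS/g bCOD.
Mass of bCOD removed per day: Q(S₀ − S) = 2620 × 252.1 g/m³ = 660.5 kg/d.
Net biomass production P_X = Y_obs × Q·(S₀ − S) = 0.1954 × 660.5 = 129.1 kg VSS/d.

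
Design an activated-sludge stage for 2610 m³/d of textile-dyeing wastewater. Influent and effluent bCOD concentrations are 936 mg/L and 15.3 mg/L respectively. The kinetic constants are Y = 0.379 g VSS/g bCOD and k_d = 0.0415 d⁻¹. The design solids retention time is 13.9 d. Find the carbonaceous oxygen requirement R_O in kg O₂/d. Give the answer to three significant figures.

R_O ≈ 1580 kg O₂/d

Correct the yield for decay: Y_obs = Y/(1 + k_d θ_c) = 0.379 / (1 + 0.0415 × 13.9) = 0.379 / 1.577 = 0.2404.
Q·(S₀ − S) = 2610 × (936 − 15.3) × 10⁻³ = 2403 kg/d removed.
Biomass synthesised: P_X = Y_obs × 2403 = 577.6 kg VSS/d.
Carbonaceous O₂ demand = substrate oxidised − cell-mass equivalent = 2403 − 1.42 × 577.6 = 1583 kg O₂/d.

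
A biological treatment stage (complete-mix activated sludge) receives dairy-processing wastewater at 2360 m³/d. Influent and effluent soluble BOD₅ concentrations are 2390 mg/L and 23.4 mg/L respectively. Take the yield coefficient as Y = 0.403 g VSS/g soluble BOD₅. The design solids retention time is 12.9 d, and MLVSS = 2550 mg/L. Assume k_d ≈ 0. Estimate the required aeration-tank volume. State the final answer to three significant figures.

V·X = Y·Q·ΔS·θ_c gives V = 0.403 × 2360 × (2390 − 23.4) × 12.9 / 2550 = 11387 m³.

V ≈ 11400 m³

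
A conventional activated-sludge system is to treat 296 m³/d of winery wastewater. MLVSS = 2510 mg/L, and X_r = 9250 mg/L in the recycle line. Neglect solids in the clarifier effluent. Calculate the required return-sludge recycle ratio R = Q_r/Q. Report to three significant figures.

Solids balance on the clarifier gives (1+R)X = R·X_r, so R = X/(X_r − X) = 2510 / (9250 − 2510) = 0.3724.

R ≈ 0.372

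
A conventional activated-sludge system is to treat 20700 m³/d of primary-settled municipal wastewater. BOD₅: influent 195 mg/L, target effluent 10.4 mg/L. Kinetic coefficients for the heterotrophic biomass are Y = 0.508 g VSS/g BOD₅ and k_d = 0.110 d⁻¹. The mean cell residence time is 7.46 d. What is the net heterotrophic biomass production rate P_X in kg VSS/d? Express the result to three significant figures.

P_X ≈ 1070 kg VSS/d

Y_obs = Y / (1 + k_d θ_c) = 0.508 / (1 + 0.110 × 7.46) = 0.508 / 1.821 = 0.2790.
Mass of BOD₅ removed per day: Q(S₀ − S) = 20700 × 184.6 g/m³ = 3821 kg/d.
So the net sludge growth is P_X = 0.2790 × 3821 = 1066 kg VSS/d.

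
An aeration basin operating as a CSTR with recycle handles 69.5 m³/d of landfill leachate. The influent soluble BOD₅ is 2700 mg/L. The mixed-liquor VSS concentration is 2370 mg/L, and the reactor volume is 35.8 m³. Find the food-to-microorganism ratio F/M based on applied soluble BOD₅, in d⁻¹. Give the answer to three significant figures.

F/M ≈ 2.21 d⁻¹

Food-to-microorganism ratio F/M = Q S₀ / (V X) = 69.5 × 2700 / (35.80 × 2370) = 2.212 d⁻¹.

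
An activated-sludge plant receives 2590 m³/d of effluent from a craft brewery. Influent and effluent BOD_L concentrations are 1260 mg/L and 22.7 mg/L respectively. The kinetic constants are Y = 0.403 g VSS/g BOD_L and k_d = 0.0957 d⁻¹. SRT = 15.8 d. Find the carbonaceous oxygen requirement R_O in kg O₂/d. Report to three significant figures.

The observed yield is Y_obs = Y/(1 + k_d·θ_c) = 0.403 / (1 + 0.0957 × 15.8) = 0.403 / 2.512 = 0.1604 g VSS per g BOD_L removed.
Mass of BOD_L removed per day: Q(S₀ − S) = 2590 × 1237 g/m³ = 3205 kg/d.
Biomass synthesised: P_X = Y_obs × 3205 = 514.1 kg VSS/d.
R_O = Q·(S₀ − S) − 1.42·P_X = 3205 − 1.42 × 514.1 = 2475 kg O₂/d.

R_O ≈ 2470 kg O₂/d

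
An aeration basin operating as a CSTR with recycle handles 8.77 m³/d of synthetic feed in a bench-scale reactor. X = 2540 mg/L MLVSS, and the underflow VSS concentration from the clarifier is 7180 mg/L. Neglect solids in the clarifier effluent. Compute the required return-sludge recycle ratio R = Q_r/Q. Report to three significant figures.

R ≈ 0.547

R = Q_r/Q = X/(X_r − X) = 2540 / (7180 − 2540) = 0.5474.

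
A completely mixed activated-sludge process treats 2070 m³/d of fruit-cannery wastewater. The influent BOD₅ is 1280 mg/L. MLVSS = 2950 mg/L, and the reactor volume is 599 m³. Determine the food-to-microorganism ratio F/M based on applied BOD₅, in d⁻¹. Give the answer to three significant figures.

F/M ≈ 1.50 d⁻¹

F/M = applied load / biomass = Q·S₀/(V·X) = 2070 × 1280 / (599.0 × 2950) = 1.499 d⁻¹.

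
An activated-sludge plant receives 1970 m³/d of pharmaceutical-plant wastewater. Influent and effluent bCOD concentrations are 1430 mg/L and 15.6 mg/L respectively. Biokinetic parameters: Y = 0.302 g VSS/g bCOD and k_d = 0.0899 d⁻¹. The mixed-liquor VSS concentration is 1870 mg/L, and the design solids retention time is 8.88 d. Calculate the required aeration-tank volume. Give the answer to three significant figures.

V ≈ 2220 m³

Steady-state biomass mass balance: V·X·(1 + k_d·θ_c) = Y·Q·(S₀ − S)·θ_c, so V = 0.302 × 1970 × (1430 − 15.6) × 8.88 / [1870 × (1 + 0.0899 × 8.88)] = 7.47×10^6 / 3363 = 2222 m³.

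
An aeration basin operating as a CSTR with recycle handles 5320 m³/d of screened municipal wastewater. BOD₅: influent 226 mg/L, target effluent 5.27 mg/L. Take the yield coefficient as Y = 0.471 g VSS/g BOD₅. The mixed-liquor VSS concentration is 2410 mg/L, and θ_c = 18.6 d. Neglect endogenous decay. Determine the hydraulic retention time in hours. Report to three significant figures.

τ ≈ 19.3 h

With k_d = 0 the design equation reduces to V = Y Q (S₀−S) θ_c / X = 0.471 × 5320 × (226 − 5.27) × 18.6 / 2410 = 4269 m³.
Hydraulic retention time τ = V/Q = 4269 / 5320 = 0.8024 d = 19.26 h.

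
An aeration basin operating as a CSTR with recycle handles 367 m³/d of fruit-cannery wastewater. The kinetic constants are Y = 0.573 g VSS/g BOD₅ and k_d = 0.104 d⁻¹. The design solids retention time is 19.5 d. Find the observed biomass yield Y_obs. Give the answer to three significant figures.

Y_obs = Y / (1 + k_d θ_c) = 0.573 / (1 + 0.104 × 19.5) = 0.573 / 3.028 = 0.1892.

Y_obs ≈ 0.189 g VSS/g BOD₅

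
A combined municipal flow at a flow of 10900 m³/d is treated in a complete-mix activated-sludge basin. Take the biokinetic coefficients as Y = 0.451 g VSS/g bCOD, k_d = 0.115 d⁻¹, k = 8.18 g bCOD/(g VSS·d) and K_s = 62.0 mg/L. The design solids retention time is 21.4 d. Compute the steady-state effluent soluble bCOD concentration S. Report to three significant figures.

For a completely mixed reactor with recycle the Lawrence–McCarty relation gives S = K_s·(1 + k_d·θ_c) / [θ_c·(Y·k − k_d) − 1] = 62.0 × (1 + 0.115 × 21.4) / [21.4 × (0.451 × 8.18 − 0.115) − 1] = 214.6 / 75.49 = 2.843 mg/L.

S ≈ 2.84 mg/L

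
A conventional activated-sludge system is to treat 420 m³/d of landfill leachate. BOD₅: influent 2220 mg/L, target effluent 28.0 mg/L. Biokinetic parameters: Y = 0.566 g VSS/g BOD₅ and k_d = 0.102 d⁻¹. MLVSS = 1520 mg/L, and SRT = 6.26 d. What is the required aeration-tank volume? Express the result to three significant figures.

From the SRT design equation V = Y Q (S₀−S) θ_c / [X (1 + k_d θ_c)] = 0.566 × 420 × (2220 − 28.0) × 6.26 / [1520 × (1 + 0.102 × 6.26)] = 3.26×10^6 / 2491 = 1310 m³.

V ≈ 1310 m³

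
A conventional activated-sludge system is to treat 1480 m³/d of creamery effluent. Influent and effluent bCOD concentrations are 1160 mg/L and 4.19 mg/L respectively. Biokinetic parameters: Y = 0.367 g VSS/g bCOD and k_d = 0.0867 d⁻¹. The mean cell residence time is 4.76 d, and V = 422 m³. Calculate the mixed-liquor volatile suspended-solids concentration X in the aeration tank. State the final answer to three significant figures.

X ≈ 5010 mg/L

Solving the biomass balance for X: X = Y Q (S₀−S) θ_c / [V (1+k_d θ_c)] = 0.367 × 1480 × (1160 − 4.19) × 4.76 / [422 × (1 + 0.0867 × 4.76)] = 5013 mg/L.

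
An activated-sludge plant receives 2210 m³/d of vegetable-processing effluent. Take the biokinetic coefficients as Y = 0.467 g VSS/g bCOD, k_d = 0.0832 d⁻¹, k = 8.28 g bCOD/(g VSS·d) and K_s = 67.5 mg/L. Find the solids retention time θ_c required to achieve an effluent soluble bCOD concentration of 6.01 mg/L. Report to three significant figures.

θ_c ≈ 4.29 d

From 1/θ_c = Y·k·S/(K_s + S) − k_d: Y·k·S/(K_s+S) = 0.467 × 8.28 × 6.01 / (67.5 + 6.01) = 0.3161 d⁻¹.
1/θ_c = 0.3161 − 0.0832 = 0.2329 d⁻¹, so θ_c = 4.293 d.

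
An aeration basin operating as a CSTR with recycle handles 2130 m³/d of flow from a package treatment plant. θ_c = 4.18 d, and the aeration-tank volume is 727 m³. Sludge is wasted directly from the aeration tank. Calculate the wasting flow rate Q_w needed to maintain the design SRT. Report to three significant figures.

Wasting from the aeration tank: Q_w = V / θ_c = 727.0 / 4.18 = 173.9 m³/d.

Q_w ≈ 174 m³/d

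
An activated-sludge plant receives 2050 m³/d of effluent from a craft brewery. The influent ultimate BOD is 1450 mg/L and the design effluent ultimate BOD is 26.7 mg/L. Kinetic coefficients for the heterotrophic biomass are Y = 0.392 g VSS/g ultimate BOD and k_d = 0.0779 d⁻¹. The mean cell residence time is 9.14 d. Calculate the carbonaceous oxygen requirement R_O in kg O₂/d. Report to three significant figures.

R_O ≈ 1970 kg O₂/d

Observed yield with endogenous decay: Y_obs = Y / (1 + k_d·θ_c) = 0.392 / (1 + 0.0779 × 9.14) = 0.392 / 1.712 = 0.2290 g VSS/g ultimate BOD.
ΔS = 1450 − 26.7 = 1423 mg/L, so the substrate removal rate is 2050 × 1423/1000 = 2918 kg ultimate BOD/d.
Biomass synthesised: P_X = Y_obs × 2918 = 668.1 kg VSS/d.
Carbonaceous O₂ demand = substrate oxidised − cell-mass equivalent = 2918 − 1.42 × 668.1 = 1969 kg O₂/d.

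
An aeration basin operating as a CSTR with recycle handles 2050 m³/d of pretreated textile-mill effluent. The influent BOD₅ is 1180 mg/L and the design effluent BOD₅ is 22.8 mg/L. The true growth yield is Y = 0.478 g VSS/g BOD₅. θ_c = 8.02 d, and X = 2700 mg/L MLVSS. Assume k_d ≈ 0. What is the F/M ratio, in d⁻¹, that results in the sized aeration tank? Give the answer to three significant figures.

F/M ≈ 0.266 d⁻¹

V·X = Y·Q·ΔS·θ_c gives V = 0.478 × 2050 × (1180 − 22.8) × 8.02 / 2700 = 3368 m³.
F/M = applied load / biomass = Q·S₀/(V·X) = 2050 × 1180 / (3368 × 2700) = 0.2660 d⁻¹.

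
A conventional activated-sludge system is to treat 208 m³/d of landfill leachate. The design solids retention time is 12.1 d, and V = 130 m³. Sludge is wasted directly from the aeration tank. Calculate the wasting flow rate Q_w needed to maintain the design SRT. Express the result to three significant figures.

With mixed-liquor wasting, θ_c = V/Q_w, so Q_w = V/θ_c = 130.0/12.1 = 10.74 m³/d.

Q_w ≈ 10.7 m³/d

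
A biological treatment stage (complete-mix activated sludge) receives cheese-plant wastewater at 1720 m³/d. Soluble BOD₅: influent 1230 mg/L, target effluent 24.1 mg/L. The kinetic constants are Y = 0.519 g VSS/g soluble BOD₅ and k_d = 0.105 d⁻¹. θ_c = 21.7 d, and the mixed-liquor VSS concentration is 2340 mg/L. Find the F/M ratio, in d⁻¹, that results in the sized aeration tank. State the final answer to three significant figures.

F/M ≈ 0.297 d⁻¹

Steady-state biomass mass balance: V·X·(1 + k_d·θ_c) = Y·Q·(S₀ − S)·θ_c, so V = 0.519 × 1720 × (1230 − 24.1) × 21.7 / [2340 × (1 + 0.105 × 21.7)] = 2.34×10^7 / 7672 = 3045 m³.
F/M = Q·S₀ / (V·X) = 1720 × 1230 / (3045 × 2340) = 0.2969 g soluble BOD₅·(g VSS·d)⁻¹.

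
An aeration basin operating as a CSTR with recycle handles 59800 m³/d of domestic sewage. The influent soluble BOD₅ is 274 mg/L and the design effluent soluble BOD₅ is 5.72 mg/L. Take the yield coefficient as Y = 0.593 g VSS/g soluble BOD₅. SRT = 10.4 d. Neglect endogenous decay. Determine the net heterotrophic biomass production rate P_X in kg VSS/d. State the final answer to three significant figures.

P_X ≈ 9510 kg VSS/d

With endogenous decay neglected, the observed yield equals the true yield: Y_obs = Y = 0.593 g VSS/g soluble BOD₅.
Substrate removed = Q·(S₀ − S) = 59800 m³/d × (274 − 5.72) g/m³ = 1.6×10^7 g/d = 16043 kg/d.
P_X = Y_obs · Q(S₀ − S) = 0.5930 × 16043 = 9514 kg VSS/d.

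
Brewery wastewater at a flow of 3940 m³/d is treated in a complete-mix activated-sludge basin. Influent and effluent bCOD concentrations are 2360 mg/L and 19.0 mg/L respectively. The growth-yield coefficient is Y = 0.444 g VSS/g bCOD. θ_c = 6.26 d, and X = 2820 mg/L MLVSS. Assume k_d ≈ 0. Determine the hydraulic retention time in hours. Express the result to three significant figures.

τ ≈ 55.4 h

With k_d = 0 the design equation reduces to V = Y Q (S₀−S) θ_c / X = 0.444 × 3940 × (2360 − 19.0) × 6.26 / 2820 = 9091 m³.
τ = V/Q = 9091/3940 = 2.307 d, or 55.38 h.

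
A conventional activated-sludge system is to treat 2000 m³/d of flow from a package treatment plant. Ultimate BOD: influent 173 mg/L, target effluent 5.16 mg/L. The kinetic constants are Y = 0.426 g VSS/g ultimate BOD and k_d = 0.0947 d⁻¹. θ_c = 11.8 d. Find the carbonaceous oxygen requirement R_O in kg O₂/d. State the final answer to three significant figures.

R_O ≈ 240 kg O₂/d

Correct the yield for decay: Y_obs = Y/(1 + k_d θ_c) = 0.426 / (1 + 0.0947 × 11.8) = 0.426 / 2.117 = 0.2012.
Substrate removed = Q·(S₀ − S) = 2000 m³/d × (173 − 5.16) g/m³ = 3.36×10^5 g/d = 335.7 kg/d.
P_X = Y_obs·Q·(S₀ − S) = 0.2012 × 335.7 = 67.53 kg VSS/d.
Carbonaceous O₂ demand = substrate oxidised − cell-mass equivalent = 335.7 − 1.42 × 67.53 = 239.8 kg O₂/d.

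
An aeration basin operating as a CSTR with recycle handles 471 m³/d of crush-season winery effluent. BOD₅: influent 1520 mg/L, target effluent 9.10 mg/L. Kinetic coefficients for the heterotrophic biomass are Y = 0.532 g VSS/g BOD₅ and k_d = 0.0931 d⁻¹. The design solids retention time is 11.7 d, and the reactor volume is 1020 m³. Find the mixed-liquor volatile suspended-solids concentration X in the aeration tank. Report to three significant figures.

Solving the biomass balance for X: X = Y Q (S₀−S) θ_c / [V (1+k_d θ_c)] = 0.532 × 471 × (1520 − 9.10) × 11.7 / [1020 × (1 + 0.0931 × 11.7)] = 2079 mg/L.

X ≈ 2080 mg/L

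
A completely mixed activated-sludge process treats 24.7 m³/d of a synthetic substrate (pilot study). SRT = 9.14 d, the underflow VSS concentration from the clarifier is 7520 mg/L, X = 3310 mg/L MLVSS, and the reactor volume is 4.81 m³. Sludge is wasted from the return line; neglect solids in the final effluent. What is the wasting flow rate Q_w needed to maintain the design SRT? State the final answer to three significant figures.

Q_w = (V·X)/(θ_c X_r) = 4.810 × 3310 / (9.14 × 7520) = 0.2316 m³/d.

Q_w ≈ 0.232 m³/d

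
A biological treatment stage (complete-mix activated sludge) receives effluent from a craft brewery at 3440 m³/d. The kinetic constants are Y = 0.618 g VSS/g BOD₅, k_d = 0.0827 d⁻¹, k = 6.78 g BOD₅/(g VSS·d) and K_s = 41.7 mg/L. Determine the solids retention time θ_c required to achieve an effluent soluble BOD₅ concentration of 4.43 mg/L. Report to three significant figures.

Specific growth rate at S = 4.43 mg/L: μ = YkS/(K_s+S) = 0.618·6.78·4.43/(41.7+4.43) = 0.4024 d⁻¹.
Then 1/θ_c = μ − k_d = 0.4024 − 0.0827 = 0.3197 d⁻¹, giving θ_c = 3.128 d.

θ_c ≈ 3.13 d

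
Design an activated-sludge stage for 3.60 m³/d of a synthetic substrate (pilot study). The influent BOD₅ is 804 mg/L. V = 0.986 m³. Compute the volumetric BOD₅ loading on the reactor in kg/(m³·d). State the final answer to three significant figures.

Applied BOD₅ load per unit volume = Q·S₀/V = (3.60 × 804/1000)/0.9860 = 2.935 kg BOD₅·m⁻³·d⁻¹.

L_v ≈ 2.94 kg BOD₅/(m³·d)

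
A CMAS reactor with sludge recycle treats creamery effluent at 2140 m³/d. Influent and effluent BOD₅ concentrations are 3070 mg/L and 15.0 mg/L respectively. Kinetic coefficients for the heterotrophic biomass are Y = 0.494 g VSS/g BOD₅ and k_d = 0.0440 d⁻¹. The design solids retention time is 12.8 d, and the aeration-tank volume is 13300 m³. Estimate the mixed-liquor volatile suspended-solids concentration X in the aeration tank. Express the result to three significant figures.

X ≈ 1990 mg/L

From V·X·(1 + k_d·θ_c) = Y·Q·(S₀ − S)·θ_c: X = 0.494 × 2140 × (3070 − 15.0) × 12.8 / [13300 × (1 + 0.0440 × 12.8)] = 1988 mg/L.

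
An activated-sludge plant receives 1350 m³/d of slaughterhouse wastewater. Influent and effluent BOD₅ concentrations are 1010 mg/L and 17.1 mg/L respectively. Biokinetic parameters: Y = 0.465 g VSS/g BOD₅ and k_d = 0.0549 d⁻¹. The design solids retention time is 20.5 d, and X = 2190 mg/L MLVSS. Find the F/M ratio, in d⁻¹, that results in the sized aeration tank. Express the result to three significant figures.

F/M ≈ 0.227 d⁻¹

From the SRT design equation V = Y Q (S₀−S) θ_c / [X (1 + k_d θ_c)] = 0.465 × 1350 × (1010 − 17.1) × 20.5 / [2190 × (1 + 0.0549 × 20.5)] = 1.28×10^7 / 4655 = 2745 m³.
F/M = applied load / biomass = Q·S₀/(V·X) = 1350 × 1010 / (2745 × 2190) = 0.2268 d⁻¹.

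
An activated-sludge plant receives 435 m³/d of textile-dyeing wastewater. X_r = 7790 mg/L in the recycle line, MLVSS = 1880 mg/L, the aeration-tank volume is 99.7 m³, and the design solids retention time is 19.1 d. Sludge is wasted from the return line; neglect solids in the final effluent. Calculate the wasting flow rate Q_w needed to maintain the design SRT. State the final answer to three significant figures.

θ_c = V·X/(Q_w·X_r) when wasting from the recycle, so Q_w = V·X/(θ_c·X_r) = 99.70 × 1880 / (19.1 × 7790) = 1.260 m³/d.

Q_w ≈ 1.26 m³/d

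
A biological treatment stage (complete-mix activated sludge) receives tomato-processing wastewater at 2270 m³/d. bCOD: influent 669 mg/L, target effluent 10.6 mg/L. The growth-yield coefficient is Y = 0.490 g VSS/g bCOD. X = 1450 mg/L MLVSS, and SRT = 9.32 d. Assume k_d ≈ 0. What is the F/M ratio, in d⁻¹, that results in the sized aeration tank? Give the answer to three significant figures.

V·X = Y·Q·ΔS·θ_c gives V = 0.490 × 2270 × (669 − 10.6) × 9.32 / 1450 = 4707 m³.
F/M = Q·S₀ / (V·X) = 2270 × 669 / (4707 × 1450) = 0.2225 g bCOD·(g VSS·d)⁻¹.

F/M ≈ 0.222 d⁻¹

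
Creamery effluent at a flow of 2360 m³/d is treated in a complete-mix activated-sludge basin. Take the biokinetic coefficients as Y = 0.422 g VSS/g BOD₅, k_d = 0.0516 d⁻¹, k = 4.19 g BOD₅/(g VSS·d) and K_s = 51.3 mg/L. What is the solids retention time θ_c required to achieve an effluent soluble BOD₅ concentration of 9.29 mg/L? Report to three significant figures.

θ_c ≈ 4.56 d

At the target effluent, Y k S/(K_s+S) = 0.422×4.19×9.29/60.59 = 0.2711 d⁻¹.
Then 1/θ_c = μ − k_d = 0.2711 − 0.0516 = 0.2195 d⁻¹, giving θ_c = 4.556 d.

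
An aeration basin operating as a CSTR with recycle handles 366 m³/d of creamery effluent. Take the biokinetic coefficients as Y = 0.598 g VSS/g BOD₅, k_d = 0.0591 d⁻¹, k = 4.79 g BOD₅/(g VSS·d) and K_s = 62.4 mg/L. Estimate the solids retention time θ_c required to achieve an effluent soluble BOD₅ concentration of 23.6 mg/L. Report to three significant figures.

θ_c ≈ 1.38 d

From 1/θ_c = Y·k·S/(K_s + S) − k_d: Y·k·S/(K_s+S) = 0.598 × 4.79 × 23.6 / (62.4 + 23.6) = 0.7861 d⁻¹.
θ_c = 1/(μ − k_d) = 1/(0.7861 − 0.0591) = 1/0.7270 = 1.376 d.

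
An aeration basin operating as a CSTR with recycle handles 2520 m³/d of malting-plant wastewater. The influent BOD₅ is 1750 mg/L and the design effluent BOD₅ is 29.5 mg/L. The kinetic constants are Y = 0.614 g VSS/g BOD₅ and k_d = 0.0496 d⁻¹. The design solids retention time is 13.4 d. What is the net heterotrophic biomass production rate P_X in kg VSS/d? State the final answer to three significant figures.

The observed yield is Y_obs = Y/(1 + k_d·θ_c) = 0.614 / (1 + 0.0496 × 13.4) = 0.614 / 1.665 = 0.3688 g VSS per g BOD₅ removed.
Substrate removed = Q·(S₀ − S) = 2520 m³/d × (1750 − 29.5) g/m³ = 4.34×10^6 g/d = 4336 kg/d.
Biomass produced: P_X = Y_obs·Q·ΔS = 0.3688 × 4336 ≈ 1599 kg VSS/d.

P_X ≈ 1600 kg VSS/d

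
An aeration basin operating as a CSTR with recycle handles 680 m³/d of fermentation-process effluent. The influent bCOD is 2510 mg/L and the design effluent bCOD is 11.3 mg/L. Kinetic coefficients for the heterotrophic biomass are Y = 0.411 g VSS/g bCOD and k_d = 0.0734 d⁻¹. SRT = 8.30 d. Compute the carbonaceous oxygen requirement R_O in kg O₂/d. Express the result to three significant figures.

R_O ≈ 1080 kg O₂/d

Y_obs = Y / (1 + k_d θ_c) = 0.411 / (1 + 0.0734 × 8.30) = 0.411 / 1.609 = 0.2554.
Q·(S₀ − S) = 680 × (2510 − 11.3) × 10⁻³ = 1699 kg/d removed.
P_X = Y_obs·Q·(S₀ − S) = 0.2554 × 1699 = 434.0 kg VSS/d.
Carbonaceous O₂ demand = substrate oxidised − cell-mass equivalent = 1699 − 1.42 × 434.0 = 1083 kg O₂/d.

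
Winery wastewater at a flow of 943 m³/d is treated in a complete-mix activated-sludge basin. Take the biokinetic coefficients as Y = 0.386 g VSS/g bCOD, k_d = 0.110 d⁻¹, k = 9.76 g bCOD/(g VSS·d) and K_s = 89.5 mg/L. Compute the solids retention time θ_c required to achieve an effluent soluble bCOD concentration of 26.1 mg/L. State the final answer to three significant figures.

θ_c ≈ 1.35 d

From 1/θ_c = Y·k·S/(K_s + S) − k_d: Y·k·S/(K_s+S) = 0.386 × 9.76 × 26.1 / (89.5 + 26.1) = 0.8506 d⁻¹.
1/θ_c = 0.8506 − 0.110 = 0.7406 d⁻¹, so θ_c = 1.350 d.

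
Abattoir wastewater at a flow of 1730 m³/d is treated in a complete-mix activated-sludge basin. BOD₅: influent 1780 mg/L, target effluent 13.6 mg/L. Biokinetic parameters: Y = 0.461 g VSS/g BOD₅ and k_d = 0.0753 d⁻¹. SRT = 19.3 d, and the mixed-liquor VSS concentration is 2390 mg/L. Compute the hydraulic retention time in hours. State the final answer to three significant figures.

From the SRT design equation V = Y Q (S₀−S) θ_c / [X (1 + k_d θ_c)] = 0.461 × 1730 × (1780 − 13.6) × 19.3 / [2390 × (1 + 0.0753 × 19.3)] = 2.72×10^7 / 5863 = 4637 m³.
Hydraulic retention time τ = V/Q = 4637 / 1730 = 2.680 d = 64.33 h.

τ ≈ 64.3 h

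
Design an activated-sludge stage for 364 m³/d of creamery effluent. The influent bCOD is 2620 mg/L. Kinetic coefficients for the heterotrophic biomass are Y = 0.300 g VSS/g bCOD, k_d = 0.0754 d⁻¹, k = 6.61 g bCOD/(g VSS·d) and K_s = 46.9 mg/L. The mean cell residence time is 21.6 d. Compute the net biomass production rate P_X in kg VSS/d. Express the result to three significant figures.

For a completely mixed reactor with recycle the Lawrence–McCarty relation gives S = K_s·(1 + k_d·θ_c) / [θ_c·(Y·k − k_d) − 1] = 46.9 × (1 + 0.0754 × 21.6) / [21.6 × (0.300 × 6.61 − 0.0754) − 1] = 123.3 / 40.20 = 3.066 mg/L.
Y_obs = Y / (1 + k_d θ_c) = 0.300 / (1 + 0.0754 × 21.6) = 0.300 / 2.629 = 0.1141.
Substrate removed = Q·(S₀ − S) = 364 m³/d × (2620 − 3.07) g/m³ = 9.53×10^5 g/d = 952.6 kg/d.
P_X = Y_obs · Q(S₀ − S) = 0.1141 × 952.6 = 108.7 kg VSS/d.

P_X ≈ 109 kg VSS/d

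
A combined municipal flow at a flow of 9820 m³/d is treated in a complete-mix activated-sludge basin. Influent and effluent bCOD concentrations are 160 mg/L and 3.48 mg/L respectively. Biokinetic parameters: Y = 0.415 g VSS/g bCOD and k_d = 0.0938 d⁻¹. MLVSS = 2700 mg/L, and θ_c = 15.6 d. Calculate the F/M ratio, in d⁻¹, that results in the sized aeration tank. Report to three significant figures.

Steady-state biomass mass balance: V·X·(1 + k_d·θ_c) = Y·Q·(S₀ − S)·θ_c, so V = 0.415 × 9820 × (160 − 3.48) × 15.6 / [2700 × (1 + 0.0938 × 15.6)] = 9.95×10^6 / 6651 = 1496 m³.
F/M = Q·S₀ / (V·X) = 9820 × 160 / (1496 × 2700) = 0.3889 g bCOD·(g VSS·d)⁻¹.

F/M ≈ 0.389 d⁻¹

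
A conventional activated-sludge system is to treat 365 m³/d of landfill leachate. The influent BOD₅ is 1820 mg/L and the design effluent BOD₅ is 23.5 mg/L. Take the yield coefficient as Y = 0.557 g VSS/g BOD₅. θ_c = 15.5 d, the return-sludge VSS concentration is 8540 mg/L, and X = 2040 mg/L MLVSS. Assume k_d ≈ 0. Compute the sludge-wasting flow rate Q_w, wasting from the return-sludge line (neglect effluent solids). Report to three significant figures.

V·X = Y·Q·ΔS·θ_c gives V = 0.557 × 365 × (1820 − 23.5) × 15.5 / 2040 = 2775 m³.
Wasting from the return line (neglecting effluent solids): Q_w = V·X / (θ_c·X_r) = 2775 × 2040 / (15.5 × 8540) = 42.77 m³/d.

Q_w ≈ 42.8 m³/d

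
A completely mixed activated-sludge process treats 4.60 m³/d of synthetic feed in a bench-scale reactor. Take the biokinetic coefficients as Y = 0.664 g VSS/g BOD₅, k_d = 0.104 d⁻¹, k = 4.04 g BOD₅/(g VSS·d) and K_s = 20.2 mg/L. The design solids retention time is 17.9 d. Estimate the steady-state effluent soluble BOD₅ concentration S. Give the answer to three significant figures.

S ≈ 1.28 mg/L

From the Monod/SRT balance for a CMAS, S = K_s·(1+k_d θ_c)/[θ_c·(Y k − k_d) − 1] = 20.2 × (1 + 0.104 × 17.9) / [17.9 × (0.664 × 4.04 − 0.104) − 1] = 57.80 / 45.16 = 1.280 mg/L.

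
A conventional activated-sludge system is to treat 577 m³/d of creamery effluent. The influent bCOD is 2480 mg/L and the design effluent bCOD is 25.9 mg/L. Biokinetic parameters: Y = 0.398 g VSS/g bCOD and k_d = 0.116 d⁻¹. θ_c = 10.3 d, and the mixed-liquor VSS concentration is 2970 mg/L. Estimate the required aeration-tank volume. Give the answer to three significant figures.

Rearranging the biomass balance for a CMAS with decay, V = Y·Q·ΔS·θ_c / [X·(1+k_d θ_c)] = 0.398 × 577 × (2480 − 25.9) × 10.3 / [2970 × (1 + 0.116 × 10.3)] = 5.8×10^6 / 6519 = 890.5 m³.

V ≈ 891 m³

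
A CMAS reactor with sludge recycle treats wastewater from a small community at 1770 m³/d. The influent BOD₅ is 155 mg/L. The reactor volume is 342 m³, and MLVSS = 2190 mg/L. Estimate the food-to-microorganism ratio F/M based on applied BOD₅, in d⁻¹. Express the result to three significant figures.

F/M = applied load / biomass = Q·S₀/(V·X) = 1770 × 155 / (342.0 × 2190) = 0.3663 d⁻¹.

F/M ≈ 0.366 d⁻¹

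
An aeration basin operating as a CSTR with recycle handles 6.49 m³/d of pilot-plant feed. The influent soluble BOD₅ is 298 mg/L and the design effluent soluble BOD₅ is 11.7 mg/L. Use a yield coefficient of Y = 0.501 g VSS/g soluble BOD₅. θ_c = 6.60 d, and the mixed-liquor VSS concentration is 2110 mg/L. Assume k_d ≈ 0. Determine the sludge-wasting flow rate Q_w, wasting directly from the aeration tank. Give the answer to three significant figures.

Biomass mass balance (decay neglected): V·X = Y·Q·(S₀ − S)·θ_c, so V = 0.501 × 6.49 × (298 − 11.7) × 6.60 / 2110 = 2.912 m³.
Wasting from the aeration tank: Q_w = V / θ_c = 2.912 / 6.60 = 0.4412 m³/d.

Q_w ≈ 0.441 m³/d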